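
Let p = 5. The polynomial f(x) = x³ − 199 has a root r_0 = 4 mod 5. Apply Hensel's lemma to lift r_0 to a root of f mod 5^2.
r_1 = 24 (mod 25)

Hensel: r_{i+1} = r_i − f(r_i)/f′(r_i) mod 5^{i+2}, where f′(x) = 3x². Iterate:
  r_0 = 4 (mod 5)
  r_1 = 24 (mod 25)
Final: r = 24 with f(r) ≡ 0 mod 5^2.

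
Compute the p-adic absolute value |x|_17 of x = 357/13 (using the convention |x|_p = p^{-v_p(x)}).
|357/13|_17 = 1/17

Step 1 — compute v_17(x) by factoring powers of 17 out of the numerator and denominator: v_17(357/13) = 1. Step 2 — apply |x|_p = p^{-v_p(x)} = 17^{-1} = 1/17.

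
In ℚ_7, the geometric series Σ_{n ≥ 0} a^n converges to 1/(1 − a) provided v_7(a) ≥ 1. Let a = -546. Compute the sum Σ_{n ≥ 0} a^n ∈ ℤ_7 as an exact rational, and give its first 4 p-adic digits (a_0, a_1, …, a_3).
Σ a^n = 1/(1 − a) = 1/547;  first 4 digits = (1, 6, 3, 5)

v_7(a) = 1 ≥ 1, so the series converges in ℤ_7 to 1/(1 − a) = 1/(1 − (-546)) = 1/547. Expand this rational in ℤ_7: compute digits iteratively via d_i = x_i mod 7, x_{i+1} = (x_i − d_i)/7. The first 4 digits are (1, 6, 3, 5).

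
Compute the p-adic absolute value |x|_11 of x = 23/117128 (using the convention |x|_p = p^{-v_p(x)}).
|23/117128|_11 = 14641

Step 1 — compute v_11(x) by factoring powers of 11 out of the numerator and denominator: v_11(23/117128) = -4. Step 2 — apply |x|_p = p^{-v_p(x)} = 11^{4} = 14641.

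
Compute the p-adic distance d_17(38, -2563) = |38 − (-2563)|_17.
d_17(38, -2563) = 1/289

Step 1 — x − y = 38 − (-2563) = 2601. Step 2 — v_17(2601) = 2 (factor: 2601 = (17^2 · 9); the sign does not affect v_p). Step 3 — |x − y|_17 = 17^{-2} = 1/289.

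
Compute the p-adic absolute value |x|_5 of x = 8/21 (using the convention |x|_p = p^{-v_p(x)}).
|8/21|_5 = 1

Step 1 — compute v_5(x) by factoring powers of 5 out of the numerator and denominator: v_5(8/21) = 0. Step 2 — apply |x|_p = p^{-v_p(x)} = 5^{0} = 1.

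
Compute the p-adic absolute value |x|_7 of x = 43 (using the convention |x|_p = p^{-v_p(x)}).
|43|_7 = 1

Step 1 — compute v_7(x) by factoring powers of 7 out of the numerator and denominator: v_7(43) = 0. Step 2 — apply |x|_p = p^{-v_p(x)} = 7^{0} = 1.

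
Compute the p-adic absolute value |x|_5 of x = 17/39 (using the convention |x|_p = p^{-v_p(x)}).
|17/39|_5 = 1

Step 1 — compute v_5(x) by factoring powers of 5 out of the numerator and denominator: v_5(17/39) = 0. Step 2 — apply |x|_p = p^{-v_p(x)} = 5^{0} = 1.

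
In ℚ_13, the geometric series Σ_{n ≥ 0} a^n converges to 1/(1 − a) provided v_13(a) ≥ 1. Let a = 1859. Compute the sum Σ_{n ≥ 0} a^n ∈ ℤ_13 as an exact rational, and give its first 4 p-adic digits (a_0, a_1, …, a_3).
Σ a^n = 1/(1 − a) = -1/1858;  first 4 digits = (1, 0, 11, 0)

v_13(a) = 2 ≥ 1, so the series converges in ℤ_13 to 1/(1 − a) = 1/(1 − 1859) = -1/1858. Expand this rational in ℤ_13: compute digits iteratively via d_i = x_i mod 13, x_{i+1} = (x_i − d_i)/13. The first 4 digits are (1, 0, 11, 0).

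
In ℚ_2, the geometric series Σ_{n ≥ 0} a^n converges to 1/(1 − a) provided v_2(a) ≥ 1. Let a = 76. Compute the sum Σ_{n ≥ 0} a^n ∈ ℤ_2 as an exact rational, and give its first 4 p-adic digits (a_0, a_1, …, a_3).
Σ a^n = 1/(1 − a) = -1/75;  first 4 digits = (1, 0, 1, 1)

v_2(a) = 2 ≥ 1, so the series converges in ℤ_2 to 1/(1 − a) = 1/(1 − 76) = -1/75. Expand this rational in ℤ_2: compute digits iteratively via d_i = x_i mod 2, x_{i+1} = (x_i − d_i)/2. The first 4 digits are (1, 0, 1, 1).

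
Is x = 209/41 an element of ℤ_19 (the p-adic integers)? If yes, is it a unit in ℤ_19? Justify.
x ∈ ℤ_19 but not a unit; v_19(x) = 1 > 0

ℤ_19 = {x ∈ ℚ_19 : v_19(x) ≥ 0} and ℤ_19^× = {x ∈ ℤ_19 : v_19(x) = 0}. Here v_19(209/41) = v_19(num) − v_19(den) = 1; compare against these criteria.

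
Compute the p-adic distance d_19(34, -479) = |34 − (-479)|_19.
d_19(34, -479) = 1/19

Step 1 — x − y = 34 − (-479) = 513. Step 2 — v_19(513) = 1 (factor: 513 = (19^1 · 27); the sign does not affect v_p). Step 3 — |x − y|_19 = 19^{-1} = 1/19.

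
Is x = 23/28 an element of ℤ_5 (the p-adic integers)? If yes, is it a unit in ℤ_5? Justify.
x ∈ ℤ_5^× (unit); v_5(x) = 0

ℤ_5 = {x ∈ ℚ_5 : v_5(x) ≥ 0} and ℤ_5^× = {x ∈ ℤ_5 : v_5(x) = 0}. Here v_5(23/28) = v_5(num) − v_5(den) = 0; compare against these criteria.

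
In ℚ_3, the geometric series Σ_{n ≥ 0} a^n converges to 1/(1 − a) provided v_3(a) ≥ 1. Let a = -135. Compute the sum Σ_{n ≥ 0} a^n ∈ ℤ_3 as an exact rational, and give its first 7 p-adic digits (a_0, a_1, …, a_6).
Σ a^n = 1/(1 − a) = 1/136;  first 7 digits = (1, 0, 0, 1, 1, 2, 0)

v_3(a) = 3 ≥ 1, so the series converges in ℤ_3 to 1/(1 − a) = 1/(1 − (-135)) = 1/136. Expand this rational in ℤ_3: compute digits iteratively via d_i = x_i mod 3, x_{i+1} = (x_i − d_i)/3. The first 7 digits are (1, 0, 0, 1, 1, 2, 0).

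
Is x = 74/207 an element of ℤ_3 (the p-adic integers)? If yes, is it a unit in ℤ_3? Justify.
x ∉ ℤ_3 (v_3(x) = -2 < 0)

ℤ_3 = {x ∈ ℚ_3 : v_3(x) ≥ 0} and ℤ_3^× = {x ∈ ℤ_3 : v_3(x) = 0}. Here v_3(74/207) = v_3(num) − v_3(den) = -2; compare against these criteria.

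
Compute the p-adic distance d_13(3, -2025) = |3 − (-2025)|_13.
d_13(3, -2025) = 1/169

Step 1 — x − y = 3 − (-2025) = 2028. Step 2 — v_13(2028) = 2 (factor: 2028 = (13^2 · 12); the sign does not affect v_p). Step 3 — |x − y|_13 = 13^{-2} = 1/169.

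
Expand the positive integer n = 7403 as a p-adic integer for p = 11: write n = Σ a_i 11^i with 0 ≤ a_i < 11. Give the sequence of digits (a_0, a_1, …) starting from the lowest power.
(a_0, a_1, …) = (0, 2, 6, 5)

Repeated division by 11 gives the digits low-to-high: 7403 = 2·11^1 + 6·11^2 + 5·11^3. Digit sequence: (0, 2, 6, 5).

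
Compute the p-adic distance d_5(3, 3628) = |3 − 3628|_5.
d_5(3, 3628) = 1/125

Step 1 — x − y = 3 − 3628 = -3625. Step 2 — v_5(-3625) = 3 (factor: -3625 = −(5^3 · 29); the sign does not affect v_p). Step 3 — |x − y|_5 = 5^{-3} = 1/125.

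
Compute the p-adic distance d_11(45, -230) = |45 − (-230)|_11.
d_11(45, -230) = 1/11

Step 1 — x − y = 45 − (-230) = 275. Step 2 — v_11(275) = 1 (factor: 275 = (11^1 · 25); the sign does not affect v_p). Step 3 — |x − y|_11 = 11^{-1} = 1/11.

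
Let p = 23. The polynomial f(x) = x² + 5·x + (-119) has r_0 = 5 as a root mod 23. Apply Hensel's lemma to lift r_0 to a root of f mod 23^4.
r_3 = 203992 (mod 279841)

Hensel: r_{i+1} = r_i − f(r_i)·(f′(r_i))^{-1} mod 23^{i+2}, f′(x) = 2x + 5. Iterate:
  r_0 = 5 (mod 23)
  r_1 = 327 (mod 529)
  r_2 = 9320 (mod 12167)
  r_3 = 203992 (mod 279841)
Final: r = 203992 satisfies f(r) ≡ 0 mod 23^4.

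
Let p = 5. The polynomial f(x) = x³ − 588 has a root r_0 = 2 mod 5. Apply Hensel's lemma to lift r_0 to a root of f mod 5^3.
r_2 = 42 (mod 125)

Hensel: r_{i+1} = r_i − f(r_i)/f′(r_i) mod 5^{i+2}, where f′(x) = 3x². Iterate:
  r_0 = 2 (mod 5)
  r_1 = 17 (mod 25)
  r_2 = 42 (mod 125)
Final: r = 42 with f(r) ≡ 0 mod 5^3.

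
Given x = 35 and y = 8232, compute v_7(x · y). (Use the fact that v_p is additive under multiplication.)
v_7(288120) = 4

v_p(x) = 1 (factor: 35 = 7^1 · 5); v_p(y) = 3 (factor: 8232 = 7^3 · 24). Additivity: v_p(xy) = v_p(x) + v_p(y) = 1 + 3 = 4. (Direct check: xy = 288120 = 7^4 · (120).)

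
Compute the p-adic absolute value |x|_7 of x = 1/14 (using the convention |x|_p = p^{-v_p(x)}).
|1/14|_7 = 7

Step 1 — compute v_7(x) by factoring powers of 7 out of the numerator and denominator: v_7(1/14) = -1. Step 2 — apply |x|_p = p^{-v_p(x)} = 7^{1} = 7.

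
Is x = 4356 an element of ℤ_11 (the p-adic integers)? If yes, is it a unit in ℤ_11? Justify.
x ∈ ℤ_11 but not a unit; v_11(x) = 2 > 0

ℤ_11 = {x ∈ ℚ_11 : v_11(x) ≥ 0} and ℤ_11^× = {x ∈ ℤ_11 : v_11(x) = 0}. Here v_11(4356) = v_11(num) − v_11(den) = 2; compare against these criteria.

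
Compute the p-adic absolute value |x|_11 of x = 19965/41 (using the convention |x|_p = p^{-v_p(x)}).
|19965/41|_11 = 1/1331

Step 1 — compute v_11(x) by factoring powers of 11 out of the numerator and denominator: v_11(19965/41) = 3. Step 2 — apply |x|_p = p^{-v_p(x)} = 11^{-3} = 1/1331.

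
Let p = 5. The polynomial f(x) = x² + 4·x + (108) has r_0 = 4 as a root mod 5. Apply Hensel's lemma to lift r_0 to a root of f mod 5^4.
r_3 = 84 (mod 625)

Hensel: r_{i+1} = r_i − f(r_i)·(f′(r_i))^{-1} mod 5^{i+2}, f′(x) = 2x + 4. Iterate:
  r_0 = 4 (mod 5)
  r_1 = 9 (mod 25)
  r_2 = 84 (mod 125)
  r_3 = 84 (mod 625)
Final: r = 84 satisfies f(r) ≡ 0 mod 5^4.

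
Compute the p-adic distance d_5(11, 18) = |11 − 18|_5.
d_5(11, 18) = 1

Step 1 — x − y = 11 − 18 = -7. Step 2 — v_5(-7) = 0 (factor: -7 = −(5^0 · 7); the sign does not affect v_p). Step 3 — |x − y|_5 = 5^{0} = 1.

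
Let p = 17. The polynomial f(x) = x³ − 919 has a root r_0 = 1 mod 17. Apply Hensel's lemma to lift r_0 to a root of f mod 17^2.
r_1 = 18 (mod 289)

Hensel: r_{i+1} = r_i − f(r_i)/f′(r_i) mod 17^{i+2}, where f′(x) = 3x². Iterate:
  r_0 = 1 (mod 17)
  r_1 = 18 (mod 289)
Final: r = 18 with f(r) ≡ 0 mod 17^2.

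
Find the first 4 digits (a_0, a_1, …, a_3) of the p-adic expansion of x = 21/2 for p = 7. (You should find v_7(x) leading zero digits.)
(a_0, …, a_3) = (0, 5, 3, 3)

v_7(21/2) = 1, so a_0 = ... = a_0 = 0. Factor out: x = 7^1 · u with u = 3/2 a unit in ℤ_7. Expand u iteratively via a_{v+i} = u_i mod 7, u_{i+1} = (u_i − a_{v+i})/7:
  u_0 = 3/2;  a_1 = 5;  u_1 = (u_0 − 5)/7 = -1/2
  u_1 = -1/2;  a_2 = 3;  u_2 = (u_1 − 3)/7 = -1/2
  u_2 = -1/2;  a_3 = 3;  u_3 = (u_2 − 3)/7 = -1/2
Digits: (0, 5, 3, 3).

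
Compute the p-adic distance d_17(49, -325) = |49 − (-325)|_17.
d_17(49, -325) = 1/17

Step 1 — x − y = 49 − (-325) = 374. Step 2 — v_17(374) = 1 (factor: 374 = (17^1 · 22); the sign does not affect v_p). Step 3 — |x − y|_17 = 17^{-1} = 1/17.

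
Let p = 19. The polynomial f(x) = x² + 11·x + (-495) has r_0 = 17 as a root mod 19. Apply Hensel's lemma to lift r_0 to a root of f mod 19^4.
r_3 = 95530 (mod 130321)

Hensel: r_{i+1} = r_i − f(r_i)·(f′(r_i))^{-1} mod 19^{i+2}, f′(x) = 2x + 11. Iterate:
  r_0 = 17 (mod 19)
  r_1 = 226 (mod 361)
  r_2 = 6363 (mod 6859)
  r_3 = 95530 (mod 130321)
Final: r = 95530 satisfies f(r) ≡ 0 mod 19^4.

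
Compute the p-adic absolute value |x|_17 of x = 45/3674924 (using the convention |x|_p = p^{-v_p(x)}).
|45/3674924|_17 = 83521

Step 1 — compute v_17(x) by factoring powers of 17 out of the numerator and denominator: v_17(45/3674924) = -4. Step 2 — apply |x|_p = p^{-v_p(x)} = 17^{4} = 83521.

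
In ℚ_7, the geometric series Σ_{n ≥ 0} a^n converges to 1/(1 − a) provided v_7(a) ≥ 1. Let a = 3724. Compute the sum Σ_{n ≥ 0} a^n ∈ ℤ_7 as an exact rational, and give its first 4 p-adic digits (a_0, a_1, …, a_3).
Σ a^n = 1/(1 − a) = -1/3723;  first 4 digits = (1, 0, 6, 3)

v_7(a) = 2 ≥ 1, so the series converges in ℤ_7 to 1/(1 − a) = 1/(1 − 3724) = -1/3723. Expand this rational in ℤ_7: compute digits iteratively via d_i = x_i mod 7, x_{i+1} = (x_i − d_i)/7. The first 4 digits are (1, 0, 6, 3).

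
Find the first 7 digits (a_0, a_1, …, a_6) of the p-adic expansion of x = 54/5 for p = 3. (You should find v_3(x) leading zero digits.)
(a_0, …, a_6) = (0, 0, 0, 1, 1, 2, 1)

v_3(54/5) = 3, so a_0 = ... = a_2 = 0. Factor out: x = 3^3 · u with u = 2/5 a unit in ℤ_3. Expand u iteratively via a_{v+i} = u_i mod 3, u_{i+1} = (u_i − a_{v+i})/3:
  u_0 = 2/5;  a_3 = 1;  u_1 = (u_0 − 1)/3 = -1/5
  u_1 = -1/5;  a_4 = 1;  u_2 = (u_1 − 1)/3 = -2/5
  u_2 = -2/5;  a_5 = 2;  u_3 = (u_2 − 2)/3 = -4/5
  u_3 = -4/5;  a_6 = 1;  u_4 = (u_3 − 1)/3 = -3/5
Digits: (0, 0, 0, 1, 1, 2, 1).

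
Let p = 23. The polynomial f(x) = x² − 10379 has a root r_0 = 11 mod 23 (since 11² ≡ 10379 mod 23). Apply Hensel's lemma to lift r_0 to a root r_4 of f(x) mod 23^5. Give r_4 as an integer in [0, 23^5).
r_4 = 2497742 (mod 6436343)

Hensel's recurrence: r_{i+1} = r_i − f(r_i)·(f′(r_i))^{-1} mod 23^{i+2}, with f′(x) = 2x. Iterate:
  r_0 = 11 (mod 23)
  r_1 = 333 (mod 529)
  r_2 = 3507 (mod 12167)
  r_3 = 259014 (mod 279841)
  r_4 = 2497742 (mod 6436343)
Final: r_4 = 2497742, and one checks f(r_4) ≡ 0 mod 23^5.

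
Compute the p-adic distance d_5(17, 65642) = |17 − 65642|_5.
d_5(17, 65642) = 1/3125

Step 1 — x − y = 17 − 65642 = -65625. Step 2 — v_5(-65625) = 5 (factor: -65625 = −(5^5 · 21); the sign does not affect v_p). Step 3 — |x − y|_5 = 5^{-5} = 1/3125.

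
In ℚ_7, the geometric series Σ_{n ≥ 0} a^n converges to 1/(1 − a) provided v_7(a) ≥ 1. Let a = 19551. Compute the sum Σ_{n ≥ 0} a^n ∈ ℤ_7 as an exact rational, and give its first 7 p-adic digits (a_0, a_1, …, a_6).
Σ a^n = 1/(1 − a) = -1/19550;  first 7 digits = (1, 0, 0, 1, 1, 1, 1)

v_7(a) = 3 ≥ 1, so the series converges in ℤ_7 to 1/(1 − a) = 1/(1 − 19551) = -1/19550. Expand this rational in ℤ_7: compute digits iteratively via d_i = x_i mod 7, x_{i+1} = (x_i − d_i)/7. The first 7 digits are (1, 0, 0, 1, 1, 1, 1).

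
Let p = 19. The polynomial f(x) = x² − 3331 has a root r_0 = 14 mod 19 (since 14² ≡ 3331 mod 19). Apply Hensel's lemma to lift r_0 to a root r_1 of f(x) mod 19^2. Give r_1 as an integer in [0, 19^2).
r_1 = 242 (mod 361)

Hensel's recurrence: r_{i+1} = r_i − f(r_i)·(f′(r_i))^{-1} mod 19^{i+2}, with f′(x) = 2x. Iterate:
  r_0 = 14 (mod 19)
  r_1 = 242 (mod 361)
Final: r_1 = 242, and one checks f(r_1) ≡ 0 mod 19^2.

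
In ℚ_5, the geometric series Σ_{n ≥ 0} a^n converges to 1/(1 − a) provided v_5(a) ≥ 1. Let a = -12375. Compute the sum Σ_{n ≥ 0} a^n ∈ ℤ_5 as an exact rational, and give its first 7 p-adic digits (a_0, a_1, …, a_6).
Σ a^n = 1/(1 − a) = 1/12376;  first 7 digits = (1, 0, 0, 1, 0, 1, 0)

v_5(a) = 3 ≥ 1, so the series converges in ℤ_5 to 1/(1 − a) = 1/(1 − (-12375)) = 1/12376. Expand this rational in ℤ_5: compute digits iteratively via d_i = x_i mod 5, x_{i+1} = (x_i − d_i)/5. The first 7 digits are (1, 0, 0, 1, 0, 1, 0).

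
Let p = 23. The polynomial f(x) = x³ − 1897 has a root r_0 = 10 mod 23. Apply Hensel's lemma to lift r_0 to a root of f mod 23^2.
r_1 = 378 (mod 529)

Hensel: r_{i+1} = r_i − f(r_i)/f′(r_i) mod 23^{i+2}, where f′(x) = 3x². Iterate:
  r_0 = 10 (mod 23)
  r_1 = 378 (mod 529)
Final: r = 378 with f(r) ≡ 0 mod 23^2.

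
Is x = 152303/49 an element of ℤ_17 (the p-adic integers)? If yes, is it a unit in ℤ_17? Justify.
x ∈ ℤ_17 but not a unit; v_17(x) = 3 > 0

ℤ_17 = {x ∈ ℚ_17 : v_17(x) ≥ 0} and ℤ_17^× = {x ∈ ℤ_17 : v_17(x) = 0}. Here v_17(152303/49) = v_17(num) − v_17(den) = 3; compare against these criteria.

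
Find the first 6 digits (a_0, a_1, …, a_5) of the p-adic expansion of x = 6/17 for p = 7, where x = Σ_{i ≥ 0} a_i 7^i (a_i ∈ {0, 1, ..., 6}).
(a_0, …, a_5) = (2, 1, 6, 2, 0, 2)

v_7(6/17) = 0 (numerator and denominator both coprime to 7), so x ∈ ℤ_7^×. Compute digits iteratively via a_i = x_i mod 7, x_{i+1} = (x_i − a_i)/7, with x_0 = x:
  x_0 = 6/17;  a_0 = 2;  x_1 = (x_0 − 2)/7 = -4/17
  x_1 = -4/17;  a_1 = 1;  x_2 = (x_1 − 1)/7 = -3/17
  x_2 = -3/17;  a_2 = 6;  x_3 = (x_2 − 6)/7 = -15/17
  x_3 = -15/17;  a_3 = 2;  x_4 = (x_3 − 2)/7 = -7/17
  x_4 = -7/17;  a_4 = 0;  x_5 = (x_4 − 0)/7 = -1/17
  x_5 = -1/17;  a_5 = 2;  x_6 = (x_5 − 2)/7 = -5/17
Digits: (2, 1, 6, 2, 0, 2).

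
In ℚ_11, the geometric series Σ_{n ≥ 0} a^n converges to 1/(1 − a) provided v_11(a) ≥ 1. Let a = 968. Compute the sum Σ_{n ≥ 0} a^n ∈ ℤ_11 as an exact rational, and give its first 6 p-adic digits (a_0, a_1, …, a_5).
Σ a^n = 1/(1 − a) = -1/967;  first 6 digits = (1, 0, 8, 0, 9, 5)

v_11(a) = 2 ≥ 1, so the series converges in ℤ_11 to 1/(1 − a) = 1/(1 − 968) = -1/967. Expand this rational in ℤ_11: compute digits iteratively via d_i = x_i mod 11, x_{i+1} = (x_i − d_i)/11. The first 6 digits are (1, 0, 8, 0, 9, 5).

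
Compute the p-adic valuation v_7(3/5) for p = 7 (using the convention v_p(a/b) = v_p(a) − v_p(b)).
v_7(3/5) = 0

Factor powers of 7 from the numerator and denominator of the reduced fraction: 3 = 7^0 · 3 and 5 = 7^0 · 5. Apply v_p(a/b) = v_p(a) − v_p(b): v_7(3/5) = 0 − 0 = 0.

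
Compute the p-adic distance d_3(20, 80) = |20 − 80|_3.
d_3(20, 80) = 1/3

Step 1 — x − y = 20 − 80 = -60. Step 2 — v_3(-60) = 1 (factor: -60 = −(3^1 · 20); the sign does not affect v_p). Step 3 — |x − y|_3 = 3^{-1} = 1/3.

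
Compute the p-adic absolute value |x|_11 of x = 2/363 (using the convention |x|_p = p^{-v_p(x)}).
|2/363|_11 = 121

Step 1 — compute v_11(x) by factoring powers of 11 out of the numerator and denominator: v_11(2/363) = -2. Step 2 — apply |x|_p = p^{-v_p(x)} = 11^{2} = 121.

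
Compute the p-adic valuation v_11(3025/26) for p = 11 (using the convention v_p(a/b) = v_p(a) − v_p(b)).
v_11(3025/26) = 2

Factor powers of 11 from the numerator and denominator of the reduced fraction: 3025 = 11^2 · 25 and 26 = 11^0 · 26. Apply v_p(a/b) = v_p(a) − v_p(b): v_11(3025/26) = 2 − 0 = 2.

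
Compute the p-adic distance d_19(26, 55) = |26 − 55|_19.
d_19(26, 55) = 1

Step 1 — x − y = 26 − 55 = -29. Step 2 — v_19(-29) = 0 (factor: -29 = −(19^0 · 29); the sign does not affect v_p). Step 3 — |x − y|_19 = 19^{0} = 1.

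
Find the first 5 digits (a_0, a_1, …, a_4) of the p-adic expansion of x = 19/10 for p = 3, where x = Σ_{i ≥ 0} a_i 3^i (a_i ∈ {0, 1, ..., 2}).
(a_0, …, a_4) = (1, 0, 1, 0, 2)

v_3(19/10) = 0 (numerator and denominator both coprime to 3), so x ∈ ℤ_3^×. Compute digits iteratively via a_i = x_i mod 3, x_{i+1} = (x_i − a_i)/3, with x_0 = x:
  x_0 = 19/10;  a_0 = 1;  x_1 = (x_0 − 1)/3 = 3/10
  x_1 = 3/10;  a_1 = 0;  x_2 = (x_1 − 0)/3 = 1/10
  x_2 = 1/10;  a_2 = 1;  x_3 = (x_2 − 1)/3 = -3/10
  x_3 = -3/10;  a_3 = 0;  x_4 = (x_3 − 0)/3 = -1/10
  x_4 = -1/10;  a_4 = 2;  x_5 = (x_4 − 2)/3 = -7/10
Digits: (1, 0, 1, 0, 2).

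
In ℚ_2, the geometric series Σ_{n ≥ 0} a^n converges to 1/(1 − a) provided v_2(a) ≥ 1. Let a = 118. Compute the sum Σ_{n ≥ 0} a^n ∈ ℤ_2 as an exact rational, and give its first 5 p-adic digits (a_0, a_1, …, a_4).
Σ a^n = 1/(1 − a) = -1/117;  first 5 digits = (1, 1, 0, 0, 0)

v_2(a) = 1 ≥ 1, so the series converges in ℤ_2 to 1/(1 − a) = 1/(1 − 118) = -1/117. Expand this rational in ℤ_2: compute digits iteratively via d_i = x_i mod 2, x_{i+1} = (x_i − d_i)/2. The first 5 digits are (1, 1, 0, 0, 0).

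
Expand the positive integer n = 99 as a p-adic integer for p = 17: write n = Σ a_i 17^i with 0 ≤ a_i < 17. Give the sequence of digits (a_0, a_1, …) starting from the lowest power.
(a_0, a_1, …) = (14, 5)

Repeated division by 17 gives the digits low-to-high: 99 = 14 + 5·17^1. Digit sequence: (14, 5).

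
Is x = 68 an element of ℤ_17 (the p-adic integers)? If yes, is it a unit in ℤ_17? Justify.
x ∈ ℤ_17 but not a unit; v_17(x) = 1 > 0

ℤ_17 = {x ∈ ℚ_17 : v_17(x) ≥ 0} and ℤ_17^× = {x ∈ ℤ_17 : v_17(x) = 0}. Here v_17(68) = v_17(num) − v_17(den) = 1; compare against these criteria.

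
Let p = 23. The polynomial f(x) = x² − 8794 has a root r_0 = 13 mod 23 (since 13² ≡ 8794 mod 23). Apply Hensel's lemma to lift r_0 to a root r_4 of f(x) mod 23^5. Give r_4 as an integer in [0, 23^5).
r_4 = 3893154 (mod 6436343)

Hensel's recurrence: r_{i+1} = r_i − f(r_i)·(f′(r_i))^{-1} mod 23^{i+2}, with f′(x) = 2x. Iterate:
  r_0 = 13 (mod 23)
  r_1 = 243 (mod 529)
  r_2 = 11881 (mod 12167)
  r_3 = 255221 (mod 279841)
  r_4 = 3893154 (mod 6436343)
Final: r_4 = 3893154, and one checks f(r_4) ≡ 0 mod 23^5.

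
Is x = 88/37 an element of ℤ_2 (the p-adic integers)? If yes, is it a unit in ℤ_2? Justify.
x ∈ ℤ_2 but not a unit; v_2(x) = 3 > 0

ℤ_2 = {x ∈ ℚ_2 : v_2(x) ≥ 0} and ℤ_2^× = {x ∈ ℤ_2 : v_2(x) = 0}. Here v_2(88/37) = v_2(num) − v_2(den) = 3; compare against these criteria.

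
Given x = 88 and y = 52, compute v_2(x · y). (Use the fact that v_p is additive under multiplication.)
v_2(4576) = 5

v_p(x) = 3 (factor: 88 = 2^3 · 11); v_p(y) = 2 (factor: 52 = 2^2 · 13). Additivity: v_p(xy) = v_p(x) + v_p(y) = 3 + 2 = 5. (Direct check: xy = 4576 = 2^5 · (143).)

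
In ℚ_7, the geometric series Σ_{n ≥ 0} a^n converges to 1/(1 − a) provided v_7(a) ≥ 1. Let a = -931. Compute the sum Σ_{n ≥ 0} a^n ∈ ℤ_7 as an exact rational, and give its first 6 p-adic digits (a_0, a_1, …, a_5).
Σ a^n = 1/(1 − a) = 1/932;  first 6 digits = (1, 0, 2, 4, 3, 2)

v_7(a) = 2 ≥ 1, so the series converges in ℤ_7 to 1/(1 − a) = 1/(1 − (-931)) = 1/932. Expand this rational in ℤ_7: compute digits iteratively via d_i = x_i mod 7, x_{i+1} = (x_i − d_i)/7. The first 6 digits are (1, 0, 2, 4, 3, 2).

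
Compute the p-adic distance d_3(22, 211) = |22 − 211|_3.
d_3(22, 211) = 1/27

Step 1 — x − y = 22 − 211 = -189. Step 2 — v_3(-189) = 3 (factor: -189 = −(3^3 · 7); the sign does not affect v_p). Step 3 — |x − y|_3 = 3^{-3} = 1/27.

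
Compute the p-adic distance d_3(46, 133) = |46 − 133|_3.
d_3(46, 133) = 1/3

Step 1 — x − y = 46 − 133 = -87. Step 2 — v_3(-87) = 1 (factor: -87 = −(3^1 · 29); the sign does not affect v_p). Step 3 — |x − y|_3 = 3^{-1} = 1/3.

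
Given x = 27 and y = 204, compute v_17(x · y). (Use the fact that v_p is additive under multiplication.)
v_17(5508) = 1

v_p(x) = 0 (factor: 27 = 17^0 · 27); v_p(y) = 1 (factor: 204 = 17^1 · 12). Additivity: v_p(xy) = v_p(x) + v_p(y) = 0 + 1 = 1. (Direct check: xy = 5508 = 17^1 · (324).)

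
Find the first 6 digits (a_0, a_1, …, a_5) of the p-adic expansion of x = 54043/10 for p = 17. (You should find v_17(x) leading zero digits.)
(a_0, …, a_5) = (0, 0, 0, 13, 1, 5)

v_17(54043/10) = 3, so a_0 = ... = a_2 = 0. Factor out: x = 17^3 · u with u = 11/10 a unit in ℤ_17. Expand u iteratively via a_{v+i} = u_i mod 17, u_{i+1} = (u_i − a_{v+i})/17:
  u_0 = 11/10;  a_3 = 13;  u_1 = (u_0 − 13)/17 = -7/10
  u_1 = -7/10;  a_4 = 1;  u_2 = (u_1 − 1)/17 = -1/10
  u_2 = -1/10;  a_5 = 5;  u_3 = (u_2 − 5)/17 = -3/10
Digits: (0, 0, 0, 13, 1, 5).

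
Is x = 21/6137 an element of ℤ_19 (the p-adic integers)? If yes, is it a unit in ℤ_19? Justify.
x ∉ ℤ_19 (v_19(x) = -2 < 0)

ℤ_19 = {x ∈ ℚ_19 : v_19(x) ≥ 0} and ℤ_19^× = {x ∈ ℤ_19 : v_19(x) = 0}. Here v_19(21/6137) = v_19(num) − v_19(den) = -2; compare against these criteria.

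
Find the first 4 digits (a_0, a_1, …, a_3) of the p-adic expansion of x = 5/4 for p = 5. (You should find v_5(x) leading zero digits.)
(a_0, …, a_3) = (0, 4, 3, 3)

v_5(5/4) = 1, so a_0 = ... = a_0 = 0. Factor out: x = 5^1 · u with u = 1/4 a unit in ℤ_5. Expand u iteratively via a_{v+i} = u_i mod 5, u_{i+1} = (u_i − a_{v+i})/5:
  u_0 = 1/4;  a_1 = 4;  u_1 = (u_0 − 4)/5 = -3/4
  u_1 = -3/4;  a_2 = 3;  u_2 = (u_1 − 3)/5 = -3/4
  u_2 = -3/4;  a_3 = 3;  u_3 = (u_2 − 3)/5 = -3/4
Digits: (0, 4, 3, 3).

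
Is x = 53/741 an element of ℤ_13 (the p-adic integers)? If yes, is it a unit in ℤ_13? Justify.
x ∉ ℤ_13 (v_13(x) = -1 < 0)

ℤ_13 = {x ∈ ℚ_13 : v_13(x) ≥ 0} and ℤ_13^× = {x ∈ ℤ_13 : v_13(x) = 0}. Here v_13(53/741) = v_13(num) − v_13(den) = -1; compare against these criteria.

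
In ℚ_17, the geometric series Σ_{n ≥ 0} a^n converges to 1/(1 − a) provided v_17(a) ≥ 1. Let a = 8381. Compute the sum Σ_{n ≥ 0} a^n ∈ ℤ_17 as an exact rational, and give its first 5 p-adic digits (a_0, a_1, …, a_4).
Σ a^n = 1/(1 − a) = -1/8380;  first 5 digits = (1, 0, 12, 1, 8)

v_17(a) = 2 ≥ 1, so the series converges in ℤ_17 to 1/(1 − a) = 1/(1 − 8381) = -1/8380. Expand this rational in ℤ_17: compute digits iteratively via d_i = x_i mod 17, x_{i+1} = (x_i − d_i)/17. The first 5 digits are (1, 0, 12, 1, 8).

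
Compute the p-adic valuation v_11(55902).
v_11(55902) = 3

v_11(n) is the largest exponent k such that 11^k divides n. Factor out: 55902 = 11^3 · 42. (Sign doesn't affect v_p.) So v_11(55902) = 3.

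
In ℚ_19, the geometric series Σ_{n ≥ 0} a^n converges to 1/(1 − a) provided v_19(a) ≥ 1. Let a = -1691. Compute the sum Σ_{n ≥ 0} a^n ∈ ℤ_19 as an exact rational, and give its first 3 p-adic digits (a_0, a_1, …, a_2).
Σ a^n = 1/(1 − a) = 1/1692;  first 3 digits = (1, 6, 12)

v_19(a) = 1 ≥ 1, so the series converges in ℤ_19 to 1/(1 − a) = 1/(1 − (-1691)) = 1/1692. Expand this rational in ℤ_19: compute digits iteratively via d_i = x_i mod 19, x_{i+1} = (x_i − d_i)/19. The first 3 digits are (1, 6, 12).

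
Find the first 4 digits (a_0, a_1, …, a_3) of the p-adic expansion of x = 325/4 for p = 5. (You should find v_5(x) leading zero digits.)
(a_0, …, a_3) = (0, 0, 2, 4)

v_5(325/4) = 2, so a_0 = ... = a_1 = 0. Factor out: x = 5^2 · u with u = 13/4 a unit in ℤ_5. Expand u iteratively via a_{v+i} = u_i mod 5, u_{i+1} = (u_i − a_{v+i})/5:
  u_0 = 13/4;  a_2 = 2;  u_1 = (u_0 − 2)/5 = 1/4
  u_1 = 1/4;  a_3 = 4;  u_2 = (u_1 − 4)/5 = -3/4
Digits: (0, 0, 2, 4).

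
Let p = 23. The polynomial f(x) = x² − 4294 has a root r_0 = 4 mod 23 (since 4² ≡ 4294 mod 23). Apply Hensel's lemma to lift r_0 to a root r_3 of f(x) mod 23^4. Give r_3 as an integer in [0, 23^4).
r_3 = 171538 (mod 279841)

Hensel's recurrence: r_{i+1} = r_i − f(r_i)·(f′(r_i))^{-1} mod 23^{i+2}, with f′(x) = 2x. Iterate:
  r_0 = 4 (mod 23)
  r_1 = 142 (mod 529)
  r_2 = 1200 (mod 12167)
  r_3 = 171538 (mod 279841)
Final: r_3 = 171538, and one checks f(r_3) ≡ 0 mod 23^4.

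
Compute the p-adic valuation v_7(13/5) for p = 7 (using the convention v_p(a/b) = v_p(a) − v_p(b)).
v_7(13/5) = 0

Factor powers of 7 from the numerator and denominator of the reduced fraction: 13 = 7^0 · 13 and 5 = 7^0 · 5. Apply v_p(a/b) = v_p(a) − v_p(b): v_7(13/5) = 0 − 0 = 0.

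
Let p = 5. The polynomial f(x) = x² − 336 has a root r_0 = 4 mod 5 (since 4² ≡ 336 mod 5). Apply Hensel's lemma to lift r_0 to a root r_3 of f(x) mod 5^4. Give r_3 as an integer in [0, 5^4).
r_3 = 594 (mod 625)

Hensel's recurrence: r_{i+1} = r_i − f(r_i)·(f′(r_i))^{-1} mod 5^{i+2}, with f′(x) = 2x. Iterate:
  r_0 = 4 (mod 5)
  r_1 = 19 (mod 25)
  r_2 = 94 (mod 125)
  r_3 = 594 (mod 625)
Final: r_3 = 594, and one checks f(r_3) ≡ 0 mod 5^4.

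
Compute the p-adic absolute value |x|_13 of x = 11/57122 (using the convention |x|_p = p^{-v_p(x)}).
|11/57122|_13 = 28561

Step 1 — compute v_13(x) by factoring powers of 13 out of the numerator and denominator: v_13(11/57122) = -4. Step 2 — apply |x|_p = p^{-v_p(x)} = 13^{4} = 28561.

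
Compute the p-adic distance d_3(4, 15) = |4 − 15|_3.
d_3(4, 15) = 1

Step 1 — x − y = 4 − 15 = -11. Step 2 — v_3(-11) = 0 (factor: -11 = −(3^0 · 11); the sign does not affect v_p). Step 3 — |x − y|_3 = 3^{0} = 1.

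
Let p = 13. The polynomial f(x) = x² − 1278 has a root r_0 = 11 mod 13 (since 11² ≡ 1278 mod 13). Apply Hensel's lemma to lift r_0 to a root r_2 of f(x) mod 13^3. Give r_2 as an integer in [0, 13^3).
r_2 = 1285 (mod 2197)

Hensel's recurrence: r_{i+1} = r_i − f(r_i)·(f′(r_i))^{-1} mod 13^{i+2}, with f′(x) = 2x. Iterate:
  r_0 = 11 (mod 13)
  r_1 = 102 (mod 169)
  r_2 = 1285 (mod 2197)
Final: r_2 = 1285, and one checks f(r_2) ≡ 0 mod 13^3.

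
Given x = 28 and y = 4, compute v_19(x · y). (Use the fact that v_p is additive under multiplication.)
v_19(112) = 0

v_p(x) = 0 (factor: 28 = 19^0 · 28); v_p(y) = 0 (factor: 4 = 19^0 · 4). Additivity: v_p(xy) = v_p(x) + v_p(y) = 0 + 0 = 0. (Direct check: xy = 112 = 19^0 · (112).)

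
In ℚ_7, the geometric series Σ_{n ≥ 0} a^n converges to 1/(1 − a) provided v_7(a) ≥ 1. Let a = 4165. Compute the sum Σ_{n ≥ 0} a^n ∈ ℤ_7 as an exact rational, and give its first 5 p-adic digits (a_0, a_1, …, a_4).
Σ a^n = 1/(1 − a) = -1/4164;  first 5 digits = (1, 0, 1, 5, 2)

v_7(a) = 2 ≥ 1, so the series converges in ℤ_7 to 1/(1 − a) = 1/(1 − 4165) = -1/4164. Expand this rational in ℤ_7: compute digits iteratively via d_i = x_i mod 7, x_{i+1} = (x_i − d_i)/7. The first 5 digits are (1, 0, 1, 5, 2).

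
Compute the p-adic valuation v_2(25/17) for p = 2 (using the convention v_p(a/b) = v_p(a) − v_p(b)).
v_2(25/17) = 0

Factor powers of 2 from the numerator and denominator of the reduced fraction: 25 = 2^0 · 25 and 17 = 2^0 · 17. Apply v_p(a/b) = v_p(a) − v_p(b): v_2(25/17) = 0 − 0 = 0.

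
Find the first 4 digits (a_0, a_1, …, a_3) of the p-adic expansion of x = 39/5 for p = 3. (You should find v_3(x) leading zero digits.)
(a_0, …, a_3) = (0, 2, 2, 0)

v_3(39/5) = 1, so a_0 = ... = a_0 = 0. Factor out: x = 3^1 · u with u = 13/5 a unit in ℤ_3. Expand u iteratively via a_{v+i} = u_i mod 3, u_{i+1} = (u_i − a_{v+i})/3:
  u_0 = 13/5;  a_1 = 2;  u_1 = (u_0 − 2)/3 = 1/5
  u_1 = 1/5;  a_2 = 2;  u_2 = (u_1 − 2)/3 = -3/5
  u_2 = -3/5;  a_3 = 0;  u_3 = (u_2 − 0)/3 = -1/5
Digits: (0, 2, 2, 0).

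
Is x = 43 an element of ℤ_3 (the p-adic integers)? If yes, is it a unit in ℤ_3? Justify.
x ∈ ℤ_3^× (unit); v_3(x) = 0

ℤ_3 = {x ∈ ℚ_3 : v_3(x) ≥ 0} and ℤ_3^× = {x ∈ ℤ_3 : v_3(x) = 0}. Here v_3(43) = v_3(num) − v_3(den) = 0; compare against these criteria.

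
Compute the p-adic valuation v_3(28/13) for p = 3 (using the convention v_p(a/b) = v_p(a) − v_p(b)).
v_3(28/13) = 0

Factor powers of 3 from the numerator and denominator of the reduced fraction: 28 = 3^0 · 28 and 13 = 3^0 · 13. Apply v_p(a/b) = v_p(a) − v_p(b): v_3(28/13) = 0 − 0 = 0.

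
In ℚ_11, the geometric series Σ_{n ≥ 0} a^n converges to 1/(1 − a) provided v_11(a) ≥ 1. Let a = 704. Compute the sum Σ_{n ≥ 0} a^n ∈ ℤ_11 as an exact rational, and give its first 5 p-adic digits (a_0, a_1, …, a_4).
Σ a^n = 1/(1 − a) = -1/703;  first 5 digits = (1, 9, 9, 1, 0)

v_11(a) = 1 ≥ 1, so the series converges in ℤ_11 to 1/(1 − a) = 1/(1 − 704) = -1/703. Expand this rational in ℤ_11: compute digits iteratively via d_i = x_i mod 11, x_{i+1} = (x_i − d_i)/11. The first 5 digits are (1, 9, 9, 1, 0).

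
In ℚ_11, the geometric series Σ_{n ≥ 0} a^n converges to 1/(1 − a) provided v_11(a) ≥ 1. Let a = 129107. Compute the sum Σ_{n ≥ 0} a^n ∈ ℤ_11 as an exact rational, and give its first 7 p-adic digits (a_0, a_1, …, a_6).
Σ a^n = 1/(1 − a) = -1/129106;  first 7 digits = (1, 0, 0, 9, 8, 0, 4)

v_11(a) = 3 ≥ 1, so the series converges in ℤ_11 to 1/(1 − a) = 1/(1 − 129107) = -1/129106. Expand this rational in ℤ_11: compute digits iteratively via d_i = x_i mod 11, x_{i+1} = (x_i − d_i)/11. The first 7 digits are (1, 0, 0, 9, 8, 0, 4).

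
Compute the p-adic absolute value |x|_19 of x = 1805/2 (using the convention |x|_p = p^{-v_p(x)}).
|1805/2|_19 = 1/361

Step 1 — compute v_19(x) by factoring powers of 19 out of the numerator and denominator: v_19(1805/2) = 2. Step 2 — apply |x|_p = p^{-v_p(x)} = 19^{-2} = 1/361.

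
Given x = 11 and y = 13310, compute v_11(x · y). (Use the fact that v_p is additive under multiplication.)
v_11(146410) = 4

v_p(x) = 1 (factor: 11 = 11^1 · 1); v_p(y) = 3 (factor: 13310 = 11^3 · 10). Additivity: v_p(xy) = v_p(x) + v_p(y) = 1 + 3 = 4. (Direct check: xy = 146410 = 11^4 · (10).)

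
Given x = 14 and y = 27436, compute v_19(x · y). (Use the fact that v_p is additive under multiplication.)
v_19(384104) = 3

v_p(x) = 0 (factor: 14 = 19^0 · 14); v_p(y) = 3 (factor: 27436 = 19^3 · 4). Additivity: v_p(xy) = v_p(x) + v_p(y) = 0 + 3 = 3. (Direct check: xy = 384104 = 19^3 · (56).)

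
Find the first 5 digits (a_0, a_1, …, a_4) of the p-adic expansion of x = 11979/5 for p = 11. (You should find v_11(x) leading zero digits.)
(a_0, …, a_4) = (0, 0, 0, 4, 2)

v_11(11979/5) = 3, so a_0 = ... = a_2 = 0. Factor out: x = 11^3 · u with u = 9/5 a unit in ℤ_11. Expand u iteratively via a_{v+i} = u_i mod 11, u_{i+1} = (u_i − a_{v+i})/11:
  u_0 = 9/5;  a_3 = 4;  u_1 = (u_0 − 4)/11 = -1/5
  u_1 = -1/5;  a_4 = 2;  u_2 = (u_1 − 2)/11 = -1/5
Digits: (0, 0, 0, 4, 2).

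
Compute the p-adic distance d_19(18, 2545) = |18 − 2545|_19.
d_19(18, 2545) = 1/361

Step 1 — x − y = 18 − 2545 = -2527. Step 2 — v_19(-2527) = 2 (factor: -2527 = −(19^2 · 7); the sign does not affect v_p). Step 3 — |x − y|_19 = 19^{-2} = 1/361.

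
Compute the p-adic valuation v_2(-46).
v_2(-46) = 1

v_2(n) is the largest exponent k such that 2^k divides n. Factor out: -46 = -2^1 · 23. (Sign doesn't affect v_p.) So v_2(-46) = 1.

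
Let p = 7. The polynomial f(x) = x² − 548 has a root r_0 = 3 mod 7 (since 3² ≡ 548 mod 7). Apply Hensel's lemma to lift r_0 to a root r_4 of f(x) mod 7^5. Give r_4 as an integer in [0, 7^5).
r_4 = 7696 (mod 16807)

Hensel's recurrence: r_{i+1} = r_i − f(r_i)·(f′(r_i))^{-1} mod 7^{i+2}, with f′(x) = 2x. Iterate:
  r_0 = 3 (mod 7)
  r_1 = 3 (mod 49)
  r_2 = 150 (mod 343)
  r_3 = 493 (mod 2401)
  r_4 = 7696 (mod 16807)
Final: r_4 = 7696, and one checks f(r_4) ≡ 0 mod 7^5.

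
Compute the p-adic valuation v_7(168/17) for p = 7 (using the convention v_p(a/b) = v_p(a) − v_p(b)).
v_7(168/17) = 1

Factor powers of 7 from the numerator and denominator of the reduced fraction: 168 = 7^1 · 24 and 17 = 7^0 · 17. Apply v_p(a/b) = v_p(a) − v_p(b): v_7(168/17) = 1 − 0 = 1.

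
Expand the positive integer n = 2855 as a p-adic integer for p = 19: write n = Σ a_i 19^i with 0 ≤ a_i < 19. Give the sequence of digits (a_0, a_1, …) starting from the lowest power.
(a_0, a_1, …) = (5, 17, 7)

Repeated division by 19 gives the digits low-to-high: 2855 = 5 + 17·19^1 + 7·19^2. Digit sequence: (5, 17, 7).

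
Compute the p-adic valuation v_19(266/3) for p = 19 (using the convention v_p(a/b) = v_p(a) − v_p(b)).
v_19(266/3) = 1

Factor powers of 19 from the numerator and denominator of the reduced fraction: 266 = 19^1 · 14 and 3 = 19^0 · 3. Apply v_p(a/b) = v_p(a) − v_p(b): v_19(266/3) = 1 − 0 = 1.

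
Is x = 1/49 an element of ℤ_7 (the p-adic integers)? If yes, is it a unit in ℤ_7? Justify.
x ∉ ℤ_7 (v_7(x) = -2 < 0)

ℤ_7 = {x ∈ ℚ_7 : v_7(x) ≥ 0} and ℤ_7^× = {x ∈ ℤ_7 : v_7(x) = 0}. Here v_7(1/49) = v_7(num) − v_7(den) = -2; compare against these criteria.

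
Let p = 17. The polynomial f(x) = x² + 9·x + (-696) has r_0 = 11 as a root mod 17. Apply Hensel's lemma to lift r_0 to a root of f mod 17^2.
r_1 = 45 (mod 289)

Hensel: r_{i+1} = r_i − f(r_i)·(f′(r_i))^{-1} mod 17^{i+2}, f′(x) = 2x + 9. Iterate:
  r_0 = 11 (mod 17)
  r_1 = 45 (mod 289)
Final: r = 45 satisfies f(r) ≡ 0 mod 17^2.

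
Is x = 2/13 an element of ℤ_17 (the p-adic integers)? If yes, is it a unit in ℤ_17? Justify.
x ∈ ℤ_17^× (unit); v_17(x) = 0

ℤ_17 = {x ∈ ℚ_17 : v_17(x) ≥ 0} and ℤ_17^× = {x ∈ ℤ_17 : v_17(x) = 0}. Here v_17(2/13) = v_17(num) − v_17(den) = 0; compare against these criteria.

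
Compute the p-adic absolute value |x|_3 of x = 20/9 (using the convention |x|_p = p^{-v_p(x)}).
|20/9|_3 = 9

Step 1 — compute v_3(x) by factoring powers of 3 out of the numerator and denominator: v_3(20/9) = -2. Step 2 — apply |x|_p = p^{-v_p(x)} = 3^{2} = 9.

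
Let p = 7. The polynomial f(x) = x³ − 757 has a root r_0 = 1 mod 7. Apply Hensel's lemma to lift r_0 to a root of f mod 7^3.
r_2 = 204 (mod 343)

Hensel: r_{i+1} = r_i − f(r_i)/f′(r_i) mod 7^{i+2}, where f′(x) = 3x². Iterate:
  r_0 = 1 (mod 7)
  r_1 = 8 (mod 49)
  r_2 = 204 (mod 343)
Final: r = 204 with f(r) ≡ 0 mod 7^3.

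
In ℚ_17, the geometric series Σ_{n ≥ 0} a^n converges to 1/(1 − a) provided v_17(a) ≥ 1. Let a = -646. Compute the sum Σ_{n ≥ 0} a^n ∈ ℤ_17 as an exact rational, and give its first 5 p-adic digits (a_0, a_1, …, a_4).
Σ a^n = 1/(1 − a) = 1/647;  first 5 digits = (1, 13, 13, 3, 8)

v_17(a) = 1 ≥ 1, so the series converges in ℤ_17 to 1/(1 − a) = 1/(1 − (-646)) = 1/647. Expand this rational in ℤ_17: compute digits iteratively via d_i = x_i mod 17, x_{i+1} = (x_i − d_i)/17. The first 5 digits are (1, 13, 13, 3, 8).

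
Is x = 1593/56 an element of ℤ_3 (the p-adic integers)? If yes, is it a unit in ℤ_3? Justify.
x ∈ ℤ_3 but not a unit; v_3(x) = 3 > 0

ℤ_3 = {x ∈ ℚ_3 : v_3(x) ≥ 0} and ℤ_3^× = {x ∈ ℤ_3 : v_3(x) = 0}. Here v_3(1593/56) = v_3(num) − v_3(den) = 3; compare against these criteria.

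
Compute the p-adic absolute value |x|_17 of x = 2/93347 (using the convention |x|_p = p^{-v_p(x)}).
|2/93347|_17 = 4913

Step 1 — compute v_17(x) by factoring powers of 17 out of the numerator and denominator: v_17(2/93347) = -3. Step 2 — apply |x|_p = p^{-v_p(x)} = 17^{3} = 4913.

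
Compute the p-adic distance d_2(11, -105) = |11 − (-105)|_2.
d_2(11, -105) = 1/4

Step 1 — x − y = 11 − (-105) = 116. Step 2 — v_2(116) = 2 (factor: 116 = (2^2 · 29); the sign does not affect v_p). Step 3 — |x − y|_2 = 2^{-2} = 1/4.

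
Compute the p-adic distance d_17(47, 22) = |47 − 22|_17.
d_17(47, 22) = 1

Step 1 — x − y = 47 − 22 = 25. Step 2 — v_17(25) = 0 (factor: 25 = (17^0 · 25); the sign does not affect v_p). Step 3 — |x − y|_17 = 17^{0} = 1.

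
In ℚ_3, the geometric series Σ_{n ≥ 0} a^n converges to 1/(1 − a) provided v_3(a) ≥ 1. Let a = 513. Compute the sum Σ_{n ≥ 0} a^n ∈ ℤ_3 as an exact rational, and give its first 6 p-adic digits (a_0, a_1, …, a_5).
Σ a^n = 1/(1 − a) = -1/512;  first 6 digits = (1, 0, 0, 1, 0, 2)

v_3(a) = 3 ≥ 1, so the series converges in ℤ_3 to 1/(1 − a) = 1/(1 − 513) = -1/512. Expand this rational in ℤ_3: compute digits iteratively via d_i = x_i mod 3, x_{i+1} = (x_i − d_i)/3. The first 6 digits are (1, 0, 0, 1, 0, 2).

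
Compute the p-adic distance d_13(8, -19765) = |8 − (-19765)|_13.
d_13(8, -19765) = 1/2197

Step 1 — x − y = 8 − (-19765) = 19773. Step 2 — v_13(19773) = 3 (factor: 19773 = (13^3 · 9); the sign does not affect v_p). Step 3 — |x − y|_13 = 13^{-3} = 1/2197.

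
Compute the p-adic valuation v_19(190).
v_19(190) = 1

v_19(n) is the largest exponent k such that 19^k divides n. Factor out: 190 = 19^1 · 10. (Sign doesn't affect v_p.) So v_19(190) = 1.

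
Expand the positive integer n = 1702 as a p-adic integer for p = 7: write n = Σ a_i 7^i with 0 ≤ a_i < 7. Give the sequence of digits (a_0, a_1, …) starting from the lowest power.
(a_0, a_1, …) = (1, 5, 6, 4)

Repeated division by 7 gives the digits low-to-high: 1702 = 1 + 5·7^1 + 6·7^2 + 4·7^3. Digit sequence: (1, 5, 6, 4).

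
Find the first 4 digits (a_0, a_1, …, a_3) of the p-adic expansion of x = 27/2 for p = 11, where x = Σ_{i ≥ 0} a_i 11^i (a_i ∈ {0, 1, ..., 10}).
(a_0, …, a_3) = (8, 6, 5, 5)

v_11(27/2) = 0 (numerator and denominator both coprime to 11), so x ∈ ℤ_11^×. Compute digits iteratively via a_i = x_i mod 11, x_{i+1} = (x_i − a_i)/11, with x_0 = x:
  x_0 = 27/2;  a_0 = 8;  x_1 = (x_0 − 8)/11 = 1/2
  x_1 = 1/2;  a_1 = 6;  x_2 = (x_1 − 6)/11 = -1/2
  x_2 = -1/2;  a_2 = 5;  x_3 = (x_2 − 5)/11 = -1/2
  x_3 = -1/2;  a_3 = 5;  x_4 = (x_3 − 5)/11 = -1/2
Digits: (8, 6, 5, 5).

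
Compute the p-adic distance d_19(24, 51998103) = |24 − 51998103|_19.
d_19(24, 51998103) = 1/2476099

Step 1 — x − y = 24 − 51998103 = -51998079. Step 2 — v_19(-51998079) = 5 (factor: -51998079 = −(19^5 · 21); the sign does not affect v_p). Step 3 — |x − y|_19 = 19^{-5} = 1/2476099.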